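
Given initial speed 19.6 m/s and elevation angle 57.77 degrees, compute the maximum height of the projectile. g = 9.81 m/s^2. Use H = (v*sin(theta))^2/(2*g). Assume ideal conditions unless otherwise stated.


H = (v*sin(theta))^2 / (2*g)
vy = v*sin(theta) = 19.6 * sin(57.77 deg) = 16.5799 m/s
H = vy^2 / (2*g) = 274.8936 / (2*9.81)
H = 274.8936 / 19.62 = 14.0109 m

14.0109 m


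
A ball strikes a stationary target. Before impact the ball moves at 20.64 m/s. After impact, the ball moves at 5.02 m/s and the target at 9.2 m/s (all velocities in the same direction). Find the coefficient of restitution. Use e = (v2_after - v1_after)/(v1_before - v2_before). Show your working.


e = (v2_after - v1_after) / (v1_before - v2_before)
Numerator = 9.2 - 5.02 = 4.18
Denominator = 20.64 - 0 = 20.64
e = 4.18 / 20.64 = 0.2025

0.2025


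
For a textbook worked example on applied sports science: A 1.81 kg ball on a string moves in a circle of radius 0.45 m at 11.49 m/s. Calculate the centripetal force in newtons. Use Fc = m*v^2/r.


Fc = m * v^2 / r
v^2 = 11.49^2 = 132.0201
Fc = 1.81 * 132.0201 / 0.45
Fc = 238.9564 / 0.45 = 531.0142 N

531.0142 N


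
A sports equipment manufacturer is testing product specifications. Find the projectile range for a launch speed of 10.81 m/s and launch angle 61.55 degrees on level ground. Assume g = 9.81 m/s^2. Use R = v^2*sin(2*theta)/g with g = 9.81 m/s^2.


R = v^2 * sin(2*theta) / g
Convert angle to radians: theta = 61.55 deg = 1.0743 rad
sin(2*theta) = sin(2.1485) = 0.8377
R = 10.81^2 * 0.8377 / 9.81
R = 116.8561 * 0.8377 / 9.81 = 9.9789 m

9.9789 m


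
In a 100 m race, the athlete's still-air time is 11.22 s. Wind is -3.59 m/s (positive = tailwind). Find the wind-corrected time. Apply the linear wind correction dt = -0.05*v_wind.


dt = -0.05 * v_wind = -0.05 * -3.59 = 0.1795 s
t_corrected = t_still + dt = 11.22 + (0.1795)
t_corrected = 11.3995 s

11.3995 s


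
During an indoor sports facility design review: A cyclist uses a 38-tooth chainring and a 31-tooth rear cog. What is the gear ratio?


GR = front_teeth / rear_teeth
GR = 38 / 31
GR = 1.2258

1.2258


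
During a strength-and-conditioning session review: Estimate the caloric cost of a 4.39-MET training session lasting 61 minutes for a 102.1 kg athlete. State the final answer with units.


kcal = MET * mass * time_hr
Convert time: 61 min = 1.0167 hr
kcal = 4.39 * 102.1 * 1.0167
kcal = 455.6893 kcal

455.6893 kcal


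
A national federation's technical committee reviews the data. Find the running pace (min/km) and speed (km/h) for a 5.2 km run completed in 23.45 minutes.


Pace = time / distance = 23.45 min / 5.2 km = 4.5096 min/km
Speed = distance / time_in_hours = 5.2 / 0.3908 hr
Speed = 13.3049 km/h

4.5096 min/km, 13.3049 km/h


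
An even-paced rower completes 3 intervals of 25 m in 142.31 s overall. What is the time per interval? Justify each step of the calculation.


Split time = total_time / n_laps = 142.31 / 3
Split time = 47.4367 s per lap

47.4367 s


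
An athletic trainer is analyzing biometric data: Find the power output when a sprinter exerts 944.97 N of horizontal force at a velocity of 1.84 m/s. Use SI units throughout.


P = F * v
P = 944.97 * 1.84
P = 1738.7448 W

1738.7448 W


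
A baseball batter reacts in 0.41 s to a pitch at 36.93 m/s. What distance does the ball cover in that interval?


d = v * t
d = 36.93 * 0.41
d = 15.1413 m

15.1413 m


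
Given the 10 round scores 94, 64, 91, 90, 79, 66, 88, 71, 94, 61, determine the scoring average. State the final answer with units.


Average = sum / n
Sum = 798
Average = 798 / 10 = 79.8

79.8


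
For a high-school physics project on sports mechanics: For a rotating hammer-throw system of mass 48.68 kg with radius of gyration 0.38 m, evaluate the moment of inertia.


I = m * k^2
I = 48.68 * 0.38^2
I = 48.68 * 0.1444 = 7.0294 kg*m^2

7.0294 kg*m^2


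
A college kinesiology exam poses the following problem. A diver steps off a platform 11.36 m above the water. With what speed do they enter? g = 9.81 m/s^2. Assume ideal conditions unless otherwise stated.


v = sqrt(2 * g * h)
v = sqrt(2 * 9.81 * 11.36)
v = sqrt(222.8832) = 14.9293 m/s

14.9293 m/s


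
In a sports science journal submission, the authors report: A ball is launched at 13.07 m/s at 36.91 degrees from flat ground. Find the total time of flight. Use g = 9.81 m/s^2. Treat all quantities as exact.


T = 2*v*sin(theta)/g
sin(theta) = sin(36.91 deg) = 0.6006
T = 2*13.07*0.6006 / 9.81
T = 15.6986 / 9.81 = 1.6003 s

1.6003 s


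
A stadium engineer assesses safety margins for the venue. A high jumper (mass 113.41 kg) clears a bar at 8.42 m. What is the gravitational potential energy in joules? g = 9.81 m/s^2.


PE = m * g * h
PE = 113.41 * 9.81 * 8.42
PE = 1112.5521 * 8.42 = 9367.6887 J

9367.6887 J


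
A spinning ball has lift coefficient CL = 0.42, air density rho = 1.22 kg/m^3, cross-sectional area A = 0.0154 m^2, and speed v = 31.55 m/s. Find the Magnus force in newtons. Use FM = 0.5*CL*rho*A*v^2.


FM = 0.5 * CL * rho * A * v^2
FM = 0.5 * 0.42 * 1.22 * 0.0154 * 31.55^2
v^2 = 995.4025
FM = 0.5 * 0.42 * 1.22 * 0.0154 * 995.4025 = 3.9273 N

3.9273 N


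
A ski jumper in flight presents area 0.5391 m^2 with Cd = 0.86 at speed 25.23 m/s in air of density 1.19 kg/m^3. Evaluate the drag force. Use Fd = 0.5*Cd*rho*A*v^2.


Fd = 0.5 * Cd * rho * A * v^2
Fd = 0.5 * 0.86 * 1.19 * 0.5391 * 25.23^2
v^2 = 636.5529
Fd = 0.5 * 0.86 * 1.19 * 0.5391 * 636.5529 = 175.5979 N

175.5979 N


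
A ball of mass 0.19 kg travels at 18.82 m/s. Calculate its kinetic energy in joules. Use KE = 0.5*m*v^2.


KE = 0.5 * m * v^2
KE = 0.5 * 0.19 * 18.82^2
KE = 0.5 * 0.19 * 354.1924 = 33.6483 J

33.6483 J


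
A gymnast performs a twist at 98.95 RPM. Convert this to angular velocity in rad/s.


omega = RPM * 2 * pi / 60
omega = 98.95 * 2 * 3.14159 / 60
omega = 621.7212 / 60 = 10.362 rad/s

10.362 rad/s


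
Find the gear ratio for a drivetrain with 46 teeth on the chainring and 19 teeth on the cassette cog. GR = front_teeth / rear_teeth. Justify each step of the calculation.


GR = front_teeth / rear_teeth
GR = 46 / 19
GR = 2.4211

2.4211


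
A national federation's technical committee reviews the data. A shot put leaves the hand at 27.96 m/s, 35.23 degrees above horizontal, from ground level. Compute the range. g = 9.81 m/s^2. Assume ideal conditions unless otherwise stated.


R = v^2 * sin(2*theta) / g
Convert angle to radians: theta = 35.23 deg = 0.6149 rad
sin(2*theta) = sin(1.2298) = 0.9424
R = 27.96^2 * 0.9424 / 9.81
R = 781.7616 * 0.9424 / 9.81 = 75.1008 m

75.1008 m


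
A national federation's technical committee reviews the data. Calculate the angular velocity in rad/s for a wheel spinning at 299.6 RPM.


omega = RPM * 2 * pi / 60
omega = 299.6 * 2 * 3.14159 / 60
omega = 1882.4423 / 60 = 31.374 rad/s

31.374 rad/s


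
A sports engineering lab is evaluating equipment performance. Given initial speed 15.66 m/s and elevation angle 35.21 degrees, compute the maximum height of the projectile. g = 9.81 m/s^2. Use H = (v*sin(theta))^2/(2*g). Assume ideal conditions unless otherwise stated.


H = (v*sin(theta))^2 / (2*g)
vy = v*sin(theta) = 15.66 * sin(35.21 deg) = 9.0292 m/s
H = vy^2 / (2*g) = 81.5258 / (2*9.81)
H = 81.5258 / 19.62 = 4.1552 m

4.1552 m


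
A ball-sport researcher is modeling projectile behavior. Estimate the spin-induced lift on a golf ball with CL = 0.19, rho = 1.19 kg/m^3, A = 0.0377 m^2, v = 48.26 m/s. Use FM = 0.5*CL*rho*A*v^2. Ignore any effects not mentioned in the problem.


FM = 0.5 * CL * rho * A * v^2
FM = 0.5 * 0.19 * 1.19 * 0.0377 * 48.26^2
v^2 = 2329.0276
FM = 0.5 * 0.19 * 1.19 * 0.0377 * 2329.0276 = 9.9263 N

9.9263 N


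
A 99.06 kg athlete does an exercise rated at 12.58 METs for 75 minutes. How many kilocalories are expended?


kcal = MET * mass * time_hr
Convert time: 75 min = 1.25 hr
kcal = 12.58 * 99.06 * 1.25
kcal = 1557.7185 kcal

1557.7185 kcal


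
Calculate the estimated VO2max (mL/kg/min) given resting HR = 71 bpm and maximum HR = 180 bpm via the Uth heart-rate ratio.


VO2max = 15.3 * HRmax / HRrest
VO2max = 15.3 * 180 / 71
VO2max = 2754 / 71 = 38.7887 mL/kg/min

38.7887 mL/kg/min


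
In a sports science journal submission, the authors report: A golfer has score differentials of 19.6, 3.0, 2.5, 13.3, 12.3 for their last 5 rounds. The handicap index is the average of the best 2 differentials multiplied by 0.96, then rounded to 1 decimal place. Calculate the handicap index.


All differentials: 19.6, 3.0, 2.5, 13.3, 12.3
Sorted: 2.5, 3.0, 12.3, 13.3, 19.6
Best 2: 2.5, 3.0
Average of best = 5.5 / 2 = 2.75
Raw index = 2.75 * 0.96 = 2.64
Handicap index = round(2.64, 1) = 2.6

2.6


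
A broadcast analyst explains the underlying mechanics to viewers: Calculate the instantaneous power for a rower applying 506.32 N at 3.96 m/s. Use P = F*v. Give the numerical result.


P = F * v
P = 506.32 * 3.96
P = 2005.0272 W

2005.0272 W


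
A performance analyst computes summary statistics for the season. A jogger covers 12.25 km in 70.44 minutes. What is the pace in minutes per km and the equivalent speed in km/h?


Pace = time / distance = 70.44 min / 12.25 km = 5.7502 min/km
Speed = distance / time_in_hours = 12.25 / 1.174 hr
Speed = 10.4344 km/h

5.7502 min/km, 10.4344 km/h


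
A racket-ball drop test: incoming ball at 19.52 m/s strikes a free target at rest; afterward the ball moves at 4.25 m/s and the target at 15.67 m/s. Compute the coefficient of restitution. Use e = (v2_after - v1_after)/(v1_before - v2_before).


e = (v2_after - v1_after) / (v1_before - v2_before)
Numerator = 15.67 - 4.25 = 11.42
Denominator = 19.52 - 0 = 19.52
e = 11.42 / 19.52 = 0.585

0.585


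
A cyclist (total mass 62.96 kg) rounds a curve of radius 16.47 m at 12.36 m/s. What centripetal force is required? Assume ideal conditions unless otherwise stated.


Fc = m * v^2 / r
v^2 = 12.36^2 = 152.7696
Fc = 62.96 * 152.7696 / 16.47
Fc = 9618.374 / 16.47 = 583.9936 N

583.9936 N


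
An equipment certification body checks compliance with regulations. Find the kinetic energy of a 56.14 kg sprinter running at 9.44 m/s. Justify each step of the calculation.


KE = 0.5 * m * v^2
KE = 0.5 * 56.14 * 9.44^2
KE = 0.5 * 56.14 * 89.1136 = 2501.4188 J

2501.4188 J


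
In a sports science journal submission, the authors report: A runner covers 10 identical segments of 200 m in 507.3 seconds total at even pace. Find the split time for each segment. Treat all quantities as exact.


Split time = total_time / n_laps = 507.3 / 10
Split time = 50.73 s per lap

50.73 s


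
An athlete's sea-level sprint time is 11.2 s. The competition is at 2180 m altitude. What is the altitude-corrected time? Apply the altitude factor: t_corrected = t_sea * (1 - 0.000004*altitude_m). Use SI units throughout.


Correction factor = 1 - 0.000004 * 2180 = 0.99128
t_corrected = t_sea * factor = 11.2 * 0.99128
t_corrected = 11.1023 s

11.1023 s


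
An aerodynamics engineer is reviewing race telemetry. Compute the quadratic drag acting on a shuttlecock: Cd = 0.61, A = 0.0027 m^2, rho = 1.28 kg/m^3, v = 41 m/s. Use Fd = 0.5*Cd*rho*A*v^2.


Fd = 0.5 * Cd * rho * A * v^2
Fd = 0.5 * 0.61 * 1.28 * 0.0027 * 41^2
v^2 = 1681
Fd = 0.5 * 0.61 * 1.28 * 0.0027 * 1681 = 1.7719 N

1.7719 N


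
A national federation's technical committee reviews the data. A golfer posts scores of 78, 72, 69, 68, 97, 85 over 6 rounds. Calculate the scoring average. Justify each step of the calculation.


Average = sum / n
Sum = 469
Average = 469 / 6 = 78.1667

78.1667


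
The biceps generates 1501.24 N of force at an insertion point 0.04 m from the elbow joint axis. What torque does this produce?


tau = F * d
tau = 1501.24 * 0.04
tau = 60.0496 N*m

60.0496 N*m


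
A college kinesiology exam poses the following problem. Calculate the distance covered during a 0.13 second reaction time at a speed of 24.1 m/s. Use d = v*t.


d = v * t
d = 24.1 * 0.13
d = 3.133 m

3.133 m


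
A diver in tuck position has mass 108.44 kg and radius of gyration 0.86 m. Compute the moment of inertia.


I = m * k^2
I = 108.44 * 0.86^2
I = 108.44 * 0.7396 = 80.2022 kg*m^2

80.2022 kg*m^2


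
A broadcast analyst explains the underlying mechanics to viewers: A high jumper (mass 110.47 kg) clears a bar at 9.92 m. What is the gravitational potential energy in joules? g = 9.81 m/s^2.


PE = m * g * h
PE = 110.47 * 9.81 * 9.92
PE = 1083.7107 * 9.92 = 10750.4101 J

10750.4101 J


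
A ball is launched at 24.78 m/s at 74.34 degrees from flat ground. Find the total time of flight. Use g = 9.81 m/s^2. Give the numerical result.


T = 2*v*sin(theta)/g
sin(theta) = sin(74.34 deg) = 0.9629
T = 2*24.78*0.9629 / 9.81
T = 47.7204 / 9.81 = 4.8645 s

4.8645 s


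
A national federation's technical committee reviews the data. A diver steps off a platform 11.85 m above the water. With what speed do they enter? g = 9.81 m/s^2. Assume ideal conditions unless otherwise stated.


v = sqrt(2 * g * h)
v = sqrt(2 * 9.81 * 11.85)
v = sqrt(232.497) = 15.2479 m/s

15.2479 m/s


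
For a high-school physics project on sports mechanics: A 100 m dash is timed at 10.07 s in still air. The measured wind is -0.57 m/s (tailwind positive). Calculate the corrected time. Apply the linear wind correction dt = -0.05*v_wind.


dt = -0.05 * v_wind = -0.05 * -0.57 = 0.0285 s
t_corrected = t_still + dt = 10.07 + (0.0285)
t_corrected = 10.0985 s

10.0985 s


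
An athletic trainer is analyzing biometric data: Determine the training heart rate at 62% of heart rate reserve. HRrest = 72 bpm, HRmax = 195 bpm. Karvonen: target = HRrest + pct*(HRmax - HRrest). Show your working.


Target = HRrest + pct*(HRmax - HRrest)
Heart rate reserve = HRmax - HRrest = 195 - 72 = 123 bpm
Fraction = 62% = 0.62
Target = 72 + 0.62 * 123
Target = 72 + 76.26 = 148.26 bpm

148.26 bpm


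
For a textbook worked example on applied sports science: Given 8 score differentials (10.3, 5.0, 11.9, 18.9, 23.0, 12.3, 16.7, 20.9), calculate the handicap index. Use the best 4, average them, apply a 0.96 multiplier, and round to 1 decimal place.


All differentials: 10.3, 5.0, 11.9, 18.9, 23.0, 12.3, 16.7, 20.9
Sorted: 5.0, 10.3, 11.9, 12.3, 16.7, 18.9, 20.9, 23.0
Best 4: 5.0, 10.3, 11.9, 12.3
Average of best = 39.5 / 4 = 9.875
Raw index = 9.875 * 0.96 = 9.48
Handicap index = round(9.48, 1) = 9.5

9.5


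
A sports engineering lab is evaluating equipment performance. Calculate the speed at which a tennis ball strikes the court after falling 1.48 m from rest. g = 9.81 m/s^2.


v = sqrt(2 * g * h)
v = sqrt(2 * 9.81 * 1.48)
v = sqrt(29.0376) = 5.3887 m/s

5.3887 m/s


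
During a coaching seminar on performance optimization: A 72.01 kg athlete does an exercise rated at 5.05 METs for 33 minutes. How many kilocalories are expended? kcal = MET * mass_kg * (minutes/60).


kcal = MET * mass * time_hr
Convert time: 33 min = 0.55 hr
kcal = 5.05 * 72.01 * 0.55
kcal = 200.0078 kcal

200.0078 kcal


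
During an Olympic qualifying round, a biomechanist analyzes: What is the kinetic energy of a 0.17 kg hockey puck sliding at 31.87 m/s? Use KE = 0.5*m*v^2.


KE = 0.5 * m * v^2
KE = 0.5 * 0.17 * 31.87^2
KE = 0.5 * 0.17 * 1015.6969 = 86.3342 J

86.3342 J


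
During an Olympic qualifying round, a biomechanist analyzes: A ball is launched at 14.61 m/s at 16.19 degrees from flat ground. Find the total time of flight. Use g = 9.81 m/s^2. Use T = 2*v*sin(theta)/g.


T = 2*v*sin(theta)/g
sin(theta) = sin(16.19 deg) = 0.2788
T = 2*14.61*0.2788 / 9.81
T = 8.1472 / 9.81 = 0.8305 s

0.8305 s


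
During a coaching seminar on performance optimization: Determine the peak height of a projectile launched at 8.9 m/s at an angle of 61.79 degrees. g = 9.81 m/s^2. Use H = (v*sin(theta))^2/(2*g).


H = (v*sin(theta))^2 / (2*g)
vy = v*sin(theta) = 8.9 * sin(61.79 deg) = 7.8429 m/s
H = vy^2 / (2*g) = 61.5106 / (2*9.81)
H = 61.5106 / 19.62 = 3.1351 m

3.1351 m


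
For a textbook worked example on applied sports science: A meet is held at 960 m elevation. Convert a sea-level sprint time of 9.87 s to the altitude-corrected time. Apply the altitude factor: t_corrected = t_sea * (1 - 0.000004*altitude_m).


Correction factor = 1 - 0.000004 * 960 = 0.99616
t_corrected = t_sea * factor = 9.87 * 0.99616
t_corrected = 9.8321 s

9.8321 s


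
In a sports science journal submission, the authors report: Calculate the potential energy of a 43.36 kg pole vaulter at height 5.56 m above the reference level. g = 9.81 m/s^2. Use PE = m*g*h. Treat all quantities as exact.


PE = m * g * h
PE = 43.36 * 9.81 * 5.56
PE = 425.3616 * 5.56 = 2365.0105 J

2365.0105 J


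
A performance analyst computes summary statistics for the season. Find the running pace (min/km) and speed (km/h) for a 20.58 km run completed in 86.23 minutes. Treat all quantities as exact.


Pace = time / distance = 86.23 min / 20.58 km = 4.19 min/km
Speed = distance / time_in_hours = 20.58 / 1.4372 hr
Speed = 14.3198 km/h

4.19 min/km, 14.3198 km/h


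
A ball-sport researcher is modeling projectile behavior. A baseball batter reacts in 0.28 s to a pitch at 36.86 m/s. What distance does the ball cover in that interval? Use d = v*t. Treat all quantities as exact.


d = v * t
d = 36.86 * 0.28
d = 10.3208 m

10.3208 m


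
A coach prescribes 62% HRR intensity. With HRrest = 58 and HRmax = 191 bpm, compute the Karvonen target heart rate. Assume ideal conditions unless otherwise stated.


Target = HRrest + pct*(HRmax - HRrest)
Heart rate reserve = HRmax - HRrest = 191 - 58 = 133 bpm
Fraction = 62% = 0.62
Target = 58 + 0.62 * 133
Target = 58 + 82.46 = 140.46 bpm

140.46 bpm


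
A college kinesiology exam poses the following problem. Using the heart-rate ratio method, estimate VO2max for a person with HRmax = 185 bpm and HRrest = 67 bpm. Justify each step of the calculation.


VO2max = 15.3 * HRmax / HRrest
VO2max = 15.3 * 185 / 67
VO2max = 2830.5 / 67 = 42.2463 mL/kg/min

42.2463 mL/kg/min


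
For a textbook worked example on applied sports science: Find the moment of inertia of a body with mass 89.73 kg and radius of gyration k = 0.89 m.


I = m * k^2
I = 89.73 * 0.89^2
I = 89.73 * 0.7921 = 71.0751 kg*m^2

71.0751 kg*m^2


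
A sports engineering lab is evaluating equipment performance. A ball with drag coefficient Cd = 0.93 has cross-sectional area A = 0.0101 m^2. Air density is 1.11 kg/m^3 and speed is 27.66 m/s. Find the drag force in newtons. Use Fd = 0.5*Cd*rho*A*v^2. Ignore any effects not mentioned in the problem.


Fd = 0.5 * Cd * rho * A * v^2
Fd = 0.5 * 0.93 * 1.11 * 0.0101 * 27.66^2
v^2 = 765.0756
Fd = 0.5 * 0.93 * 1.11 * 0.0101 * 765.0756 = 3.9884 N

3.9884 N


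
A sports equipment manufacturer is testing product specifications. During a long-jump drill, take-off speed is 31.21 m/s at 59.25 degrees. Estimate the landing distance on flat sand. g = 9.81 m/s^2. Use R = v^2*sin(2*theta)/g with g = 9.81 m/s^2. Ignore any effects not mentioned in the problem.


R = v^2 * sin(2*theta) / g
Convert angle to radians: theta = 59.25 deg = 1.0341 rad
sin(2*theta) = sin(2.0682) = 0.8788
R = 31.21^2 * 0.8788 / 9.81
R = 974.0641 * 0.8788 / 9.81 = 87.2604 m

87.2604 m


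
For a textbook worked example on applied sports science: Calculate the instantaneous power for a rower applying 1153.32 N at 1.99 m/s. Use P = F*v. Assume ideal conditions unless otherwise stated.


P = F * v
P = 1153.32 * 1.99
P = 2295.1068 W

2295.1068 W


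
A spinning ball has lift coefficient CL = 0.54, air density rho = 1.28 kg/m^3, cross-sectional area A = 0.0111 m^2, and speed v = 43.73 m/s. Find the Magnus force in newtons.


FM = 0.5 * CL * rho * A * v^2
FM = 0.5 * 0.54 * 1.28 * 0.0111 * 43.73^2
v^2 = 1912.3129
FM = 0.5 * 0.54 * 1.28 * 0.0111 * 1912.3129 = 7.3359 N

7.3359 N


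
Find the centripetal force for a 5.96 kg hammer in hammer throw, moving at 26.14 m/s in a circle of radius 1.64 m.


Fc = m * v^2 / r
v^2 = 26.14^2 = 683.2996
Fc = 5.96 * 683.2996 / 1.64
Fc = 4072.4656 / 1.64 = 2483.2107 N

2483.2107 N


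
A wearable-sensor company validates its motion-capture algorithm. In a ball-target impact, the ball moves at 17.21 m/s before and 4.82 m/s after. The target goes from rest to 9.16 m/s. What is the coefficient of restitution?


e = (v2_after - v1_after) / (v1_before - v2_before)
Numerator = 9.16 - 4.82 = 4.34
Denominator = 17.21 - 0 = 17.21
e = 4.34 / 17.21 = 0.2522

0.2522


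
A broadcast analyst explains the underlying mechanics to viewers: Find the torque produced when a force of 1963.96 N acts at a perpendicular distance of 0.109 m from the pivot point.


tau = F * d
tau = 1963.96 * 0.109
tau = 214.0716 N*m

214.0716 N*m


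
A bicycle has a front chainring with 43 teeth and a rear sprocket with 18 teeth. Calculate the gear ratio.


GR = front_teeth / rear_teeth
GR = 43 / 18
GR = 2.3889

2.3889


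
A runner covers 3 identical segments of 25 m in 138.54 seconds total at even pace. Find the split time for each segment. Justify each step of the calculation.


Split time = total_time / n_laps = 138.54 / 3
Split time = 46.18 s per lap

46.18 s


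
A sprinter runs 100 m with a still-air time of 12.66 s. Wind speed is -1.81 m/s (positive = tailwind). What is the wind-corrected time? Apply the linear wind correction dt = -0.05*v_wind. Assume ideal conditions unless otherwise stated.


dt = -0.05 * v_wind = -0.05 * -1.81 = 0.0905 s
t_corrected = t_still + dt = 12.66 + (0.0905)
t_corrected = 12.7505 s

12.7505 s


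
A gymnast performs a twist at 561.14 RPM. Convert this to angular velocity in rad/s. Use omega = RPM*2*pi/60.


omega = RPM * 2 * pi / 60
omega = 561.14 * 2 * 3.14159 / 60
omega = 3525.7466 / 60 = 58.7624 rad/s

58.7624 rad/s


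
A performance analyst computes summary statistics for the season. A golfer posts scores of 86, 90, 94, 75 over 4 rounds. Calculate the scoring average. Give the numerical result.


Average = sum / n
Sum = 345
Average = 345 / 4 = 86.25

86.25


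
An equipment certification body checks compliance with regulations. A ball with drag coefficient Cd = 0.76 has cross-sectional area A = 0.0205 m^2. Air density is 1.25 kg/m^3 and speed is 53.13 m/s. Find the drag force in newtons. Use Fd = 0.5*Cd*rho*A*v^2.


Fd = 0.5 * Cd * rho * A * v^2
Fd = 0.5 * 0.76 * 1.25 * 0.0205 * 53.13^2
v^2 = 2822.7969
Fd = 0.5 * 0.76 * 1.25 * 0.0205 * 2822.7969 = 27.487 N

27.487 N


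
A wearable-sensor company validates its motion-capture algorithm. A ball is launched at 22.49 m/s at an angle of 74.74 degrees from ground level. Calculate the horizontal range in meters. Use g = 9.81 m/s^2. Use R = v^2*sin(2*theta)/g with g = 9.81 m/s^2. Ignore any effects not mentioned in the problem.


R = v^2 * sin(2*theta) / g
Convert angle to radians: theta = 74.74 deg = 1.3045 rad
sin(2*theta) = sin(2.6089) = 0.5078
R = 22.49^2 * 0.5078 / 9.81
R = 505.8001 * 0.5078 / 9.81 = 26.184 m

26.184 m


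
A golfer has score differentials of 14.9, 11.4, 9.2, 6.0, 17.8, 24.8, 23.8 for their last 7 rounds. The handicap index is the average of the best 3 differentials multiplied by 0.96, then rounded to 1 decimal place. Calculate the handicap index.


All differentials: 14.9, 11.4, 9.2, 6.0, 17.8, 24.8, 23.8
Sorted: 6.0, 9.2, 11.4, 14.9, 17.8, 23.8, 24.8
Best 3: 6.0, 9.2, 11.4
Average of best = 26.6 / 3 = 8.8667
Raw index = 8.8667 * 0.96 = 8.512
Handicap index = round(8.512, 1) = 8.5

8.5


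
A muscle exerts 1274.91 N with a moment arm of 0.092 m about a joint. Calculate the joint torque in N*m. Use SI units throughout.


tau = F * d
tau = 1274.91 * 0.092
tau = 117.2917 N*m

117.2917 N*m


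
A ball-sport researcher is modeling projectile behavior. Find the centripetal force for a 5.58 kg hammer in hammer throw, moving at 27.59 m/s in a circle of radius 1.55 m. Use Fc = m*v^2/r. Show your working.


Fc = m * v^2 / r
v^2 = 27.59^2 = 761.2081
Fc = 5.58 * 761.2081 / 1.55
Fc = 4247.5412 / 1.55 = 2740.3492 N

2740.3492 N


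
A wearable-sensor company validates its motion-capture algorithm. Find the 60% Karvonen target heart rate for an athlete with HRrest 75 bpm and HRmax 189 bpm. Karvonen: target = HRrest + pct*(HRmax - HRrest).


Target = HRrest + pct*(HRmax - HRrest)
Heart rate reserve = HRmax - HRrest = 189 - 75 = 114 bpm
Fraction = 60% = 0.6
Target = 75 + 0.6 * 114
Target = 75 + 68.4 = 143.4 bpm

143.4 bpm


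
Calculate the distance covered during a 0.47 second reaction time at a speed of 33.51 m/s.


d = v * t
d = 33.51 * 0.47
d = 15.7497 m

15.7497 m


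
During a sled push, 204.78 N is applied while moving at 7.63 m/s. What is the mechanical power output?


P = F * v
P = 204.78 * 7.63
P = 1562.4714 W

1562.4714 W


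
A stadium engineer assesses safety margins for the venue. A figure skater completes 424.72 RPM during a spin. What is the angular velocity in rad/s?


omega = RPM * 2 * pi / 60
omega = 424.72 * 2 * 3.14159 / 60
omega = 2668.5945 / 60 = 44.4766 rad/s

44.4766 rad/s


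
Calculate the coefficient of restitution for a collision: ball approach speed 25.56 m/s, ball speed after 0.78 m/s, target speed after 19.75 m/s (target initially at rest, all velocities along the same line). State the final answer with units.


e = (v2_after - v1_after) / (v1_before - v2_before)
Numerator = 19.75 - 0.78 = 18.97
Denominator = 25.56 - 0 = 25.56
e = 18.97 / 25.56 = 0.7422

0.7422


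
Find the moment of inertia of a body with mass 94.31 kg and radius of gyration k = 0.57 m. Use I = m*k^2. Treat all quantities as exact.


I = m * k^2
I = 94.31 * 0.57^2
I = 94.31 * 0.3249 = 30.6413 kg*m^2

30.6413 kg*m^2


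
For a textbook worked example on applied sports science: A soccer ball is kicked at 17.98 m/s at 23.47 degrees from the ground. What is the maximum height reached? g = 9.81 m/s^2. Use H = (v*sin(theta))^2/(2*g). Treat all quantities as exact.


H = (v*sin(theta))^2 / (2*g)
vy = v*sin(theta) = 17.98 * sin(23.47 deg) = 7.1609 m/s
H = vy^2 / (2*g) = 51.2781 / (2*9.81)
H = 51.2781 / 19.62 = 2.6136 m

2.6136 m


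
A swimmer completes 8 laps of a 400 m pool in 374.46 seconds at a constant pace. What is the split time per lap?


Split time = total_time / n_laps = 374.46 / 8
Split time = 46.8075 s per lap

46.8075 s


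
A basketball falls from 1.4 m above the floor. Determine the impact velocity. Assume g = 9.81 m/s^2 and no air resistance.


v = sqrt(2 * g * h)
v = sqrt(2 * 9.81 * 1.4)
v = sqrt(27.468) = 5.241 m/s

5.241 m/s


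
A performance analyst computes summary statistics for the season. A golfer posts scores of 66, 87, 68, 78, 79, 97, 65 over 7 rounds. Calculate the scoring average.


Average = sum / n
Sum = 540
Average = 540 / 7 = 77.1429

77.1429


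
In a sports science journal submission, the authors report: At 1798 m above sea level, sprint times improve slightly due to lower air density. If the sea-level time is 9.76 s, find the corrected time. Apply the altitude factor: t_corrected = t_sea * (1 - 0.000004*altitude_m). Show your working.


Correction factor = 1 - 0.000004 * 1798 = 0.992808
t_corrected = t_sea * factor = 9.76 * 0.992808
t_corrected = 9.6898 s

9.6898 s


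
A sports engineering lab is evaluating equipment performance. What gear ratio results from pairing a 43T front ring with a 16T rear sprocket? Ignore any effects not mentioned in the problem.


GR = front_teeth / rear_teeth
GR = 43 / 16
GR = 2.6875

2.6875


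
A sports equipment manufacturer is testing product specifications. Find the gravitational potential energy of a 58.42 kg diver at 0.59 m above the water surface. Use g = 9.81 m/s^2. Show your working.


PE = m * g * h
PE = 58.42 * 9.81 * 0.59
PE = 573.1002 * 0.59 = 338.1291 J

338.1291 J


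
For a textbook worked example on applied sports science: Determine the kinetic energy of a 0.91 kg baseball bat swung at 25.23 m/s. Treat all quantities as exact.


KE = 0.5 * m * v^2
KE = 0.5 * 0.91 * 25.23^2
KE = 0.5 * 0.91 * 636.5529 = 289.6316 J

289.6316 J


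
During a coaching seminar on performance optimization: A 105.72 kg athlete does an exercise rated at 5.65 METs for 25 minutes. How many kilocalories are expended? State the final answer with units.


kcal = MET * mass * time_hr
Convert time: 25 min = 0.4167 hr
kcal = 5.65 * 105.72 * 0.4167
kcal = 248.8825 kcal

248.8825 kcal


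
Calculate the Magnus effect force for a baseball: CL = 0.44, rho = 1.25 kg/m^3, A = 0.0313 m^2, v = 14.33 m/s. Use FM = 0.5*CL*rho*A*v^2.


FM = 0.5 * CL * rho * A * v^2
FM = 0.5 * 0.44 * 1.25 * 0.0313 * 14.33^2
v^2 = 205.3489
FM = 0.5 * 0.44 * 1.25 * 0.0313 * 205.3489 = 1.7675 N

1.7675 N


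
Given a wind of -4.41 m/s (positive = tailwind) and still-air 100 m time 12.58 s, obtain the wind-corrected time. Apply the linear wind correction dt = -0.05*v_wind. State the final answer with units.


dt = -0.05 * v_wind = -0.05 * -4.41 = 0.2205 s
t_corrected = t_still + dt = 12.58 + (0.2205)
t_corrected = 12.8005 s

12.8005 s


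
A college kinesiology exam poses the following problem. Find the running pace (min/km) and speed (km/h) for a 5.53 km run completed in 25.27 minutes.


Pace = time / distance = 25.27 min / 5.53 km = 4.5696 min/km
Speed = distance / time_in_hours = 5.53 / 0.4212 hr
Speed = 13.1302 km/h

4.5696 min/km, 13.1302 km/h


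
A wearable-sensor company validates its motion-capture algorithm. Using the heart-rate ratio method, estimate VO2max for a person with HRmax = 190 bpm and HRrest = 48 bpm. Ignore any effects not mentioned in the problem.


VO2max = 15.3 * HRmax / HRrest
VO2max = 15.3 * 190 / 48
VO2max = 2907 / 48 = 60.5625 mL/kg/min

60.5625 mL/kg/min


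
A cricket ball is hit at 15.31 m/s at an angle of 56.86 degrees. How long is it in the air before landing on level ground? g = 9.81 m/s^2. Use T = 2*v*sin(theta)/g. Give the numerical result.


T = 2*v*sin(theta)/g
sin(theta) = sin(56.86 deg) = 0.8373
T = 2*15.31*0.8373 / 9.81
T = 25.6393 / 9.81 = 2.6136 s

2.6136 s


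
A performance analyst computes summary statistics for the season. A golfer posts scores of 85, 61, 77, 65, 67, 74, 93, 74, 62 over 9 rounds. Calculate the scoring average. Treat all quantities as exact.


Average = sum / n
Sum = 658
Average = 658 / 9 = 73.1111

73.1111


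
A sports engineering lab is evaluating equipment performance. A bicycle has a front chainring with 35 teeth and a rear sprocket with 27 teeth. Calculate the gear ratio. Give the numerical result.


GR = front_teeth / rear_teeth
GR = 35 / 27
GR = 1.2963

1.2963


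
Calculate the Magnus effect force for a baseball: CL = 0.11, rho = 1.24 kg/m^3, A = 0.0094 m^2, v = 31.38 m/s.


FM = 0.5 * CL * rho * A * v^2
FM = 0.5 * 0.11 * 1.24 * 0.0094 * 31.38^2
v^2 = 984.7044
FM = 0.5 * 0.11 * 1.24 * 0.0094 * 984.7044 = 0.6313 N

0.6313 N


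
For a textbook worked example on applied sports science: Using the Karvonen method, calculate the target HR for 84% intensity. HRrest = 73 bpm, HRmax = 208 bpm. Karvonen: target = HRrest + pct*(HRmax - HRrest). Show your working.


Target = HRrest + pct*(HRmax - HRrest)
Heart rate reserve = HRmax - HRrest = 208 - 73 = 135 bpm
Fraction = 84% = 0.84
Target = 73 + 0.84 * 135
Target = 73 + 113.4 = 186.4 bpm

186.4 bpm


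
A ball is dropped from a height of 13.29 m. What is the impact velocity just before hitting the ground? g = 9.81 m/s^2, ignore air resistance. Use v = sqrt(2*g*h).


v = sqrt(2 * g * h)
v = sqrt(2 * 9.81 * 13.29)
v = sqrt(260.7498) = 16.1477 m/s

16.1477 m/s


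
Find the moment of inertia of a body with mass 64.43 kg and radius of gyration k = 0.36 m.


I = m * k^2
I = 64.43 * 0.36^2
I = 64.43 * 0.1296 = 8.3501 kg*m^2

8.3501 kg*m^2


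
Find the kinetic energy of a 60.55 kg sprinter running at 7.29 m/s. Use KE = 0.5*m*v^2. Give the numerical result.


KE = 0.5 * m * v^2
KE = 0.5 * 60.55 * 7.29^2
KE = 0.5 * 60.55 * 53.1441 = 1608.9376 J

1608.9376 J


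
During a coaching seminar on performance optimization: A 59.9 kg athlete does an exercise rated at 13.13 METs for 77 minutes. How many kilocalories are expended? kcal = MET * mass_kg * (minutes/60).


kcal = MET * mass * time_hr
Convert time: 77 min = 1.2833 hr
kcal = 13.13 * 59.9 * 1.2833
kcal = 1009.325 kcal

1009.325 kcal


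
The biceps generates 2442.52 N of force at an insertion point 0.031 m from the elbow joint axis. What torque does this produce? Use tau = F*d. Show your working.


tau = F * d
tau = 2442.52 * 0.031
tau = 75.7181 N*m

75.7181 N*m


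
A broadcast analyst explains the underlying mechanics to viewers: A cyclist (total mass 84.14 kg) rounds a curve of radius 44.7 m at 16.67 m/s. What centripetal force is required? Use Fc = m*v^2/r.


Fc = m * v^2 / r
v^2 = 16.67^2 = 277.8889
Fc = 84.14 * 277.8889 / 44.7
Fc = 23381.572 / 44.7 = 523.0777 N

523.0777 N


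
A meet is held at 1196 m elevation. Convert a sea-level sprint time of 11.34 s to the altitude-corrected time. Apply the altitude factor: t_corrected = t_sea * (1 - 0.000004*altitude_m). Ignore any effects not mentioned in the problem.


Correction factor = 1 - 0.000004 * 1196 = 0.995216
t_corrected = t_sea * factor = 11.34 * 0.995216
t_corrected = 11.2857 s

11.2857 s


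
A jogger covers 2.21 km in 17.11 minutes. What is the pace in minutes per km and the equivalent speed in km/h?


Pace = time / distance = 17.11 min / 2.21 km = 7.7421 min/km
Speed = distance / time_in_hours = 2.21 / 0.2852 hr
Speed = 7.7499 km/h

7.7421 min/km, 7.7499 km/h


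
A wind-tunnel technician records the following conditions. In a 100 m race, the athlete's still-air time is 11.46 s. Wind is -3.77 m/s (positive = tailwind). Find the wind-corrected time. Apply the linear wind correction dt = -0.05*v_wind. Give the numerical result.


dt = -0.05 * v_wind = -0.05 * -3.77 = 0.1885 s
t_corrected = t_still + dt = 11.46 + (0.1885)
t_corrected = 11.6485 s

11.6485 s


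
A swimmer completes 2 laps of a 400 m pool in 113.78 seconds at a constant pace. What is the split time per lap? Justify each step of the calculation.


Split time = total_time / n_laps = 113.78 / 2
Split time = 56.89 s per lap

56.89 s


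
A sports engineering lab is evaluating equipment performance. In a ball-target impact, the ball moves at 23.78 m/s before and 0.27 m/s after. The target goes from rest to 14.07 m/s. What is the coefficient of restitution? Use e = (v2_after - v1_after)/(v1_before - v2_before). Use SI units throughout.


e = (v2_after - v1_after) / (v1_before - v2_before)
Numerator = 14.07 - 0.27 = 13.8
Denominator = 23.78 - 0 = 23.78
e = 13.8 / 23.78 = 0.5803

0.5803


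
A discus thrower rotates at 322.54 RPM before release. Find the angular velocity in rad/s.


omega = RPM * 2 * pi / 60
omega = 322.54 * 2 * 3.14159 / 60
omega = 2026.5786 / 60 = 33.7763 rad/s

33.7763 rad/s


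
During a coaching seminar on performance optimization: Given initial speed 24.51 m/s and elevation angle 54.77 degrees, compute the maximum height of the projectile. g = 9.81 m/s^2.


H = (v*sin(theta))^2 / (2*g)
vy = v*sin(theta) = 24.51 * sin(54.77 deg) = 20.0208 m/s
H = vy^2 / (2*g) = 400.8333 / (2*9.81)
H = 400.8333 / 19.62 = 20.4298 m

20.4298 m


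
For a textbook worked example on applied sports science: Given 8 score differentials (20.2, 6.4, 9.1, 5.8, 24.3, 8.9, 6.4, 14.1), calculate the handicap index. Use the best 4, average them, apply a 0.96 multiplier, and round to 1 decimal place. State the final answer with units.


All differentials: 20.2, 6.4, 9.1, 5.8, 24.3, 8.9, 6.4, 14.1
Sorted: 5.8, 6.4, 6.4, 8.9, 9.1, 14.1, 20.2, 24.3
Best 4: 5.8, 6.4, 6.4, 8.9
Average of best = 27.5 / 4 = 6.875
Raw index = 6.875 * 0.96 = 6.6
Handicap index = round(6.6, 1) = 6.6

6.6


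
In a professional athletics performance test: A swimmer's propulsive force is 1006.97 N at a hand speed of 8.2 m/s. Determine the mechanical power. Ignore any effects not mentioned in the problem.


P = F * v
P = 1006.97 * 8.2
P = 8257.154 W

8257.154 W


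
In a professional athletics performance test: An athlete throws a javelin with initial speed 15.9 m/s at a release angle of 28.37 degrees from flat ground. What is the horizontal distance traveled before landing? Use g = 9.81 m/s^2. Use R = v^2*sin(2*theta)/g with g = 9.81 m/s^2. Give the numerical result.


R = v^2 * sin(2*theta) / g
Convert angle to radians: theta = 28.37 deg = 0.4951 rad
sin(2*theta) = sin(0.9903) = 0.8362
R = 15.9^2 * 0.8362 / 9.81
R = 252.81 * 0.8362 / 9.81 = 21.5492 m

21.5492 m


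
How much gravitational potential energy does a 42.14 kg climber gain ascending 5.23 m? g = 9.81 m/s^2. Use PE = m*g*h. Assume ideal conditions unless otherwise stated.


PE = m * g * h
PE = 42.14 * 9.81 * 5.23
PE = 413.3934 * 5.23 = 2162.0475 J

2162.0475 J


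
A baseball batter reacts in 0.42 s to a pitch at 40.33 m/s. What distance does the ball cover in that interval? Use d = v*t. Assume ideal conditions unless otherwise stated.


d = v * t
d = 40.33 * 0.42
d = 16.9386 m

16.9386 m


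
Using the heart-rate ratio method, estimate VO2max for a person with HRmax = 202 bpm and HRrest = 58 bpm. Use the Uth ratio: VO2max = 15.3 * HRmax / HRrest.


VO2max = 15.3 * HRmax / HRrest
VO2max = 15.3 * 202 / 58
VO2max = 3090.6 / 58 = 53.2862 mL/kg/min

53.2862 mL/kg/min


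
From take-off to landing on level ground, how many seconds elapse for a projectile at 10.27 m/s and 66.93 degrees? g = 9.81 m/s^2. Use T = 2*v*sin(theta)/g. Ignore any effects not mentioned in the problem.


T = 2*v*sin(theta)/g
sin(theta) = sin(66.93 deg) = 0.92
T = 2*10.27*0.92 / 9.81
T = 18.8974 / 9.81 = 1.9263 s

1.9263 s


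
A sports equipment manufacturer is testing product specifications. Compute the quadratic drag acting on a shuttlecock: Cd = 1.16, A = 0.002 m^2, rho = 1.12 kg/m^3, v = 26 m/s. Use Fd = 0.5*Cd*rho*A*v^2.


Fd = 0.5 * Cd * rho * A * v^2
Fd = 0.5 * 1.16 * 1.12 * 0.002 * 26^2
v^2 = 676
Fd = 0.5 * 1.16 * 1.12 * 0.002 * 676 = 0.8783 N

0.8783 N


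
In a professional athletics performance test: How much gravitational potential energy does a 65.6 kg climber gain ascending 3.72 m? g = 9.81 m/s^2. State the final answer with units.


PE = m * g * h
PE = 65.6 * 9.81 * 3.72
PE = 643.536 * 3.72 = 2393.9539 J

2393.9539 J


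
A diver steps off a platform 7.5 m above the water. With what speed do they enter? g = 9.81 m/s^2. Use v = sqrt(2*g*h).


v = sqrt(2 * g * h)
v = sqrt(2 * 9.81 * 7.5)
v = sqrt(147.15) = 12.1305 m/s

12.1305 m/s


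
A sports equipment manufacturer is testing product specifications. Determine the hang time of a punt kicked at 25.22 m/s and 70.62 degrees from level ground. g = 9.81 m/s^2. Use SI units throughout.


T = 2*v*sin(theta)/g
sin(theta) = sin(70.62 deg) = 0.9433
T = 2*25.22*0.9433 / 9.81
T = 47.582 / 9.81 = 4.8504 s

4.8504 s


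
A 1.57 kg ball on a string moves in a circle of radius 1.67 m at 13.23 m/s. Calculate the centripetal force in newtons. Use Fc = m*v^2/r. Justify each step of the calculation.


Fc = m * v^2 / r
v^2 = 13.23^2 = 175.0329
Fc = 1.57 * 175.0329 / 1.67
Fc = 274.8017 / 1.67 = 164.5519 N

164.5519 N


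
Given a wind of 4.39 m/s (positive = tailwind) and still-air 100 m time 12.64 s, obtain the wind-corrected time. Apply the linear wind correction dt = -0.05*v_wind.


dt = -0.05 * v_wind = -0.05 * 4.39 = -0.2195 s
t_corrected = t_still + dt = 12.64 + (-0.2195)
t_corrected = 12.4205 s

12.4205 s


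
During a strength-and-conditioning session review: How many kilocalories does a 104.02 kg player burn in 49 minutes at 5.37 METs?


kcal = MET * mass * time_hr
Convert time: 49 min = 0.8167 hr
kcal = 5.37 * 104.02 * 0.8167
kcal = 456.1797 kcal

456.1797 kcal


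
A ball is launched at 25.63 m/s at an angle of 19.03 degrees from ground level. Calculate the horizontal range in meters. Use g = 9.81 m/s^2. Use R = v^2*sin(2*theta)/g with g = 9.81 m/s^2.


R = v^2 * sin(2*theta) / g
Convert angle to radians: theta = 19.03 deg = 0.3321 rad
sin(2*theta) = sin(0.6643) = 0.6165
R = 25.63^2 * 0.6165 / 9.81
R = 656.8969 * 0.6165 / 9.81 = 41.2811 m

41.2811 m
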